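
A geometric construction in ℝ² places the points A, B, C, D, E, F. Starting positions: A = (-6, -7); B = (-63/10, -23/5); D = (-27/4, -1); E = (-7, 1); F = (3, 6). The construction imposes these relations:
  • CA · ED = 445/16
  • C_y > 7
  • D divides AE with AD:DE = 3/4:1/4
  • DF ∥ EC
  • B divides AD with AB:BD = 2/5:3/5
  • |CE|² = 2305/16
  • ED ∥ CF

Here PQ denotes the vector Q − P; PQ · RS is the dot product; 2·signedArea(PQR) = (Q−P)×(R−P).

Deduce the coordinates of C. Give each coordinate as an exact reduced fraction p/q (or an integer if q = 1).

1. C_x = 11/4  [ED ∥ CF ∩ DF ∥ EC]
2. C_y = 8  [ED ∥ CF ∩ DF ∥ EC]
   → C = (11/4, 8)

C = (11/4, 8)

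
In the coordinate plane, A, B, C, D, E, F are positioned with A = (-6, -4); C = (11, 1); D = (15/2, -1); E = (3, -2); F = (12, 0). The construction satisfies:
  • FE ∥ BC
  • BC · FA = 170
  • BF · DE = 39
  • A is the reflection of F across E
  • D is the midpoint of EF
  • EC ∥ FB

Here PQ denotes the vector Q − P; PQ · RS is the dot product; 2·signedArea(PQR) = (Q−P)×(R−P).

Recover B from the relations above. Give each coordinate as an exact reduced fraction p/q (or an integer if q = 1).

B = (20, 3)

1. B_x = 20  [FE ∥ BC ∩ EC ∥ FB]
2. B_y = 3  [FE ∥ BC ∩ EC ∥ FB]
   → B = (20, 3)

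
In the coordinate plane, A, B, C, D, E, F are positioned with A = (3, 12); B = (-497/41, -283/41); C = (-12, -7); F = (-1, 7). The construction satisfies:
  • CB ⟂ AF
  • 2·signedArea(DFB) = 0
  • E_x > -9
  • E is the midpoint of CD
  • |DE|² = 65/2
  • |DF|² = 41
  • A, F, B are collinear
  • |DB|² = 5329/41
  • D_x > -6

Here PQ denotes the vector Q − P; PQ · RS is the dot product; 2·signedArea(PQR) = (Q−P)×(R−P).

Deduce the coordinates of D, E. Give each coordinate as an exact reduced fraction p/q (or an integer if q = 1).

D = (-5, 2)
E = (-17/2, -5/2)

1. D_x = -5  [line 570/41·x + -456/41·y + 3762/41 = 0 ∩ |DB|² = 5329/41]
2. D_y = 2  [line 570/41·x + -456/41·y + 3762/41 = 0 ∩ |DB|² = 5329/41]
   → D = (-5, 2)
3. E_x = -17/2  [E is the midpoint of CD]
4. E_y = -5/2  [E is the midpoint of CD]
   → E = (-17/2, -5/2)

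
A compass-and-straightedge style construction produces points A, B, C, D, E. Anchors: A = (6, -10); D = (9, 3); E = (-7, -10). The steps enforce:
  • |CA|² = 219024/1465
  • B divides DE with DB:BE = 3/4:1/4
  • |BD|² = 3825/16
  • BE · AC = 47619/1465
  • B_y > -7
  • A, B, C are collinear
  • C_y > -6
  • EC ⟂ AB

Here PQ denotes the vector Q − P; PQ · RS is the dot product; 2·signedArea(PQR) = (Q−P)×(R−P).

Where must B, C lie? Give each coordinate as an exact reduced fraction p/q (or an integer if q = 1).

B = (-3, -27/4)
C = (-8058/1465, -8566/1465)

1. B_x = -3  [B divides DE with DB:BE = 3/4:1/4]
2. B_y = -27/4  [B divides DE with DB:BE = 3/4:1/4]
   → B = (-3, -27/4)
3. C_x = -8058/1465  [A, B, C are collinear ∩ EC ⟂ AB]
4. C_y = -8566/1465  [A, B, C are collinear ∩ EC ⟂ AB]
   → C = (-8058/1465, -8566/1465)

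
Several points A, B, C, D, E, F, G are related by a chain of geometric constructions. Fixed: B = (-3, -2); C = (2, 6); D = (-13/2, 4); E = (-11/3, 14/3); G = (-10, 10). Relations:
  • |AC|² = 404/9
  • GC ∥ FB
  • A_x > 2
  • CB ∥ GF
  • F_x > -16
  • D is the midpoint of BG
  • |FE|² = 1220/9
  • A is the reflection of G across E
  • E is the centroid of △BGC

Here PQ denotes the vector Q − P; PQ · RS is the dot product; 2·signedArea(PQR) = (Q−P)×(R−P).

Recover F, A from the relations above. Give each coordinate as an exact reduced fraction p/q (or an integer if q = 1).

1. F_x = -15  [GC ∥ FB ∩ CB ∥ GF]
2. F_y = 2  [GC ∥ FB ∩ CB ∥ GF]
   → F = (-15, 2)
3. A_x = 8/3  [A is the reflection of G across E]
4. A_y = -2/3  [A is the reflection of G across E]
   → A = (8/3, -2/3)

A = (8/3, -2/3)
F = (-15, 2)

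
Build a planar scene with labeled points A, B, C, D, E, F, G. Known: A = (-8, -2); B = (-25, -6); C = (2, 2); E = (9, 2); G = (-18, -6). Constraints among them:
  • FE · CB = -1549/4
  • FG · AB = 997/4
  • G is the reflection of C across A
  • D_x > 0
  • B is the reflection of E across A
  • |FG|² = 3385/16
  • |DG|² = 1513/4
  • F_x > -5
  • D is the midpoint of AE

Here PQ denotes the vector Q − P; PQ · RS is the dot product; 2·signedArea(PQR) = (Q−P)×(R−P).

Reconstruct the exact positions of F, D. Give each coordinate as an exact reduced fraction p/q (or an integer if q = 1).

1. F_x = -19/4  [FE · CB = -1549/4 ∩ FG · AB = 997/4]
2. F_y = 0  [FE · CB = -1549/4 ∩ FG · AB = 997/4]
   → F = (-19/4, 0)
3. D_x = 1/2  [D is the midpoint of AE]
4. D_y = 0  [D is the midpoint of AE]
   → D = (1/2, 0)

D = (1/2, 0)
F = (-19/4, 0)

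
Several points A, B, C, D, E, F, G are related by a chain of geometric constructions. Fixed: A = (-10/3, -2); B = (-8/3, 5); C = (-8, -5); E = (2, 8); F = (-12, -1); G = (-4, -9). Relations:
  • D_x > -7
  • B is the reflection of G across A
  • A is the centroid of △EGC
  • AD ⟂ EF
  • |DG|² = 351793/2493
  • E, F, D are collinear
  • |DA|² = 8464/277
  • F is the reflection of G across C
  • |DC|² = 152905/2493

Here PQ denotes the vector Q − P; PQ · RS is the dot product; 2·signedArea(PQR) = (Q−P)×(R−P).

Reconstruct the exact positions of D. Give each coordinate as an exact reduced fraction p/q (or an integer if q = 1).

D = (-5254/831, 734/277)

1. D_x = -5254/831  [E, F, D are collinear ∩ AD ⟂ EF]
2. D_y = 734/277  [E, F, D are collinear ∩ AD ⟂ EF]
   → D = (-5254/831, 734/277)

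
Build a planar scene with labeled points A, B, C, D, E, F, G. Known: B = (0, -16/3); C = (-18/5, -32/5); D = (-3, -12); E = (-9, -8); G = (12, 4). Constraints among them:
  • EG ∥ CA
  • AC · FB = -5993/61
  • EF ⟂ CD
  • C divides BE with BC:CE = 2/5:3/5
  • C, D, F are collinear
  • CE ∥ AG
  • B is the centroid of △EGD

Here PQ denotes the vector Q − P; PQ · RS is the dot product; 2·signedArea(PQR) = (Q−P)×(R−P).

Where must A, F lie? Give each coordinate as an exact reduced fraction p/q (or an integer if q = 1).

A = (87/5, 28/5)
F = (-213/61, -452/61)

1. A_x = 87/5  [CE ∥ AG ∩ EG ∥ CA]
2. A_y = 28/5  [CE ∥ AG ∩ EG ∥ CA]
   → A = (87/5, 28/5)
3. F_x = -213/61  [C, D, F are collinear ∩ EF ⟂ CD]
4. F_y = -452/61  [C, D, F are collinear ∩ EF ⟂ CD]
   → F = (-213/61, -452/61)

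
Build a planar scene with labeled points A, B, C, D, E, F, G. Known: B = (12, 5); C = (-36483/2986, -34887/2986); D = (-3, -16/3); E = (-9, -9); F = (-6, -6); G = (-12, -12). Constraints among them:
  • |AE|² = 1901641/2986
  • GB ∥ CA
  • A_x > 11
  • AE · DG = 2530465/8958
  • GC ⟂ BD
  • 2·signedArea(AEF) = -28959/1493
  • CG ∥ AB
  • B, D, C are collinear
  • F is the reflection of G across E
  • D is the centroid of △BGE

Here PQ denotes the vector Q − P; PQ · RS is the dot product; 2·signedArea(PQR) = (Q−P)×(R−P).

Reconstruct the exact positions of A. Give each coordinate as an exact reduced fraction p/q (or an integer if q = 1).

1. A_x = 35181/2986  [CG ∥ AB ∩ GB ∥ CA]
2. A_y = 15875/2986  [CG ∥ AB ∩ GB ∥ CA]
   → A = (35181/2986, 15875/2986)

A = (35181/2986, 15875/2986)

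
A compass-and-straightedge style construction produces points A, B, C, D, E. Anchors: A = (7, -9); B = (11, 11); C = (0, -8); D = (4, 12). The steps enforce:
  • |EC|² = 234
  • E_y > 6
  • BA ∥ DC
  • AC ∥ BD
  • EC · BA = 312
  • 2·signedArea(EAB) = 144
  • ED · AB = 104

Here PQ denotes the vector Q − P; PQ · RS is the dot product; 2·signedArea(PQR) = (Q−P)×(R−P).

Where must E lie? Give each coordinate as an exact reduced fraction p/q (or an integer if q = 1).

E = (3, 7)

1. E_x = 3  [2·signedArea(EAB) = 144 ∩ ED · AB = 104]
2. E_y = 7  [2·signedArea(EAB) = 144 ∩ ED · AB = 104]
   → E = (3, 7)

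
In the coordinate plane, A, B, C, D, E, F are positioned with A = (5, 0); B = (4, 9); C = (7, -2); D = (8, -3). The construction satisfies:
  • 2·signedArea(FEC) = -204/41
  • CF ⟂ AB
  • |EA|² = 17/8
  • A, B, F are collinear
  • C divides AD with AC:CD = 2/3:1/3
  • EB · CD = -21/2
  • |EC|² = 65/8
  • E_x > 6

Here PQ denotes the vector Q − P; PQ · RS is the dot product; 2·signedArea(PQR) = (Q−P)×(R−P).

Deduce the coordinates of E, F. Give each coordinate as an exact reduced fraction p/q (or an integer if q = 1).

1. E_x = 25/4  [line -1·x + 1·y + 11/2 = 0 ∩ |EA|² = 17/8]
2. E_y = 3/4  [line -1·x + 1·y + 11/2 = 0 ∩ |EA|² = 17/8]
   → E = (25/4, 3/4)
3. F_x = 215/41  [A, B, F are collinear ∩ CF ⟂ AB]
4. F_y = -90/41  [A, B, F are collinear ∩ CF ⟂ AB]
   → F = (215/41, -90/41)

E = (25/4, 3/4)
F = (215/41, -90/41)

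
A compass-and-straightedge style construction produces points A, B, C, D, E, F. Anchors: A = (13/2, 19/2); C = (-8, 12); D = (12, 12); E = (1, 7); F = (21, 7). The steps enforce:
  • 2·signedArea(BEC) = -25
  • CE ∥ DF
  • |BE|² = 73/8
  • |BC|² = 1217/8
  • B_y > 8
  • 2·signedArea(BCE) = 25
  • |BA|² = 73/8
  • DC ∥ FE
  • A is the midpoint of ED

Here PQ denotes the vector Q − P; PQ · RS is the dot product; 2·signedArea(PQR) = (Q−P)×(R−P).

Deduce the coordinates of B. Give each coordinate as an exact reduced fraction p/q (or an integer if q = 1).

B = (15/4, 33/4)

1. B_x = 15/4  [line -5·x + -9·y + 93 = 0 ∩ |BA|² = 73/8]
2. B_y = 33/4  [line -5·x + -9·y + 93 = 0 ∩ |BA|² = 73/8]
   → B = (15/4, 33/4)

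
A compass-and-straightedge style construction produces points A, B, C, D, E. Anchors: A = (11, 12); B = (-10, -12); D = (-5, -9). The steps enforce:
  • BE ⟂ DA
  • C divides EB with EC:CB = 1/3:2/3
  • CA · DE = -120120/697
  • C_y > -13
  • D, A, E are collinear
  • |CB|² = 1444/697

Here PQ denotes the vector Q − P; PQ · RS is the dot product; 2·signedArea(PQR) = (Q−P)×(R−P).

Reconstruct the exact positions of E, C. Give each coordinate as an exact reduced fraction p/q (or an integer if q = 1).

1. E_x = -5773/697  [D, A, E are collinear ∩ BE ⟂ DA]
2. E_y = -9276/697  [D, A, E are collinear ∩ BE ⟂ DA]
   → E = (-5773/697, -9276/697)
3. C_x = -6172/697  [C divides EB with EC:CB = 1/3:2/3]
4. C_y = -8972/697  [C divides EB with EC:CB = 1/3:2/3]
   → C = (-6172/697, -8972/697)

C = (-6172/697, -8972/697)
E = (-5773/697, -9276/697)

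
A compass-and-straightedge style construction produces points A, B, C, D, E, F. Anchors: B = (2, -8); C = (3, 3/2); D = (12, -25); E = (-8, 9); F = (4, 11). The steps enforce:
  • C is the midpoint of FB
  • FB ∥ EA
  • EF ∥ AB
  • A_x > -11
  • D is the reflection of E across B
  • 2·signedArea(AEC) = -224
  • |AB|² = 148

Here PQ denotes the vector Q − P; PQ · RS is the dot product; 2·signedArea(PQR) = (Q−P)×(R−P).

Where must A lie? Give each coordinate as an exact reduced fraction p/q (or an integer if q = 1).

A = (-10, -10)

1. A_x = -10  [EF ∥ AB ∩ FB ∥ EA]
2. A_y = -10  [EF ∥ AB ∩ FB ∥ EA]
   → A = (-10, -10)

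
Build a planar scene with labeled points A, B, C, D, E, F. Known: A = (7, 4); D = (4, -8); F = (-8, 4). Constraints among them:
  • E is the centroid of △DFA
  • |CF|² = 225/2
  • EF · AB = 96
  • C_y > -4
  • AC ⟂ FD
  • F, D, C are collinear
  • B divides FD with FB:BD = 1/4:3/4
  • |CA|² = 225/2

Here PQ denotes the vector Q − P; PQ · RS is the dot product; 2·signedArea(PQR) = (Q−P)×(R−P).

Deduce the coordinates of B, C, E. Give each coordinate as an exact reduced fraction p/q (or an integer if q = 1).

1. B_x = -5  [B divides FD with FB:BD = 1/4:3/4]
2. B_y = 1  [B divides FD with FB:BD = 1/4:3/4]
   → B = (-5, 1)
3. C_x = -1/2  [F, D, C are collinear ∩ AC ⟂ FD]
4. C_y = -7/2  [F, D, C are collinear ∩ AC ⟂ FD]
   → C = (-1/2, -7/2)
5. E_x = 1  [E is the centroid of △DFA]
6. E_y = 0  [E is the centroid of △DFA]
   → E = (1, 0)

B = (-5, 1)
C = (-1/2, -7/2)
E = (1, 0)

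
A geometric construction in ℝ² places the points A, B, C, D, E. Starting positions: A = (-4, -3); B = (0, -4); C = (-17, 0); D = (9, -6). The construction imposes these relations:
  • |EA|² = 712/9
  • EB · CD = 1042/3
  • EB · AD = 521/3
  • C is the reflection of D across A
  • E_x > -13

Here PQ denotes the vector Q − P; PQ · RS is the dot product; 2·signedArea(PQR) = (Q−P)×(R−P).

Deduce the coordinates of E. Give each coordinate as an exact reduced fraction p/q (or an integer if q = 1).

1. E_x = -38/3  [line -26·x + 6·y + -970/3 = 0 ∩ |EA|² = 712/9]
2. E_y = -1  [line -26·x + 6·y + -970/3 = 0 ∩ |EA|² = 712/9]
   → E = (-38/3, -1)

E = (-38/3, -1)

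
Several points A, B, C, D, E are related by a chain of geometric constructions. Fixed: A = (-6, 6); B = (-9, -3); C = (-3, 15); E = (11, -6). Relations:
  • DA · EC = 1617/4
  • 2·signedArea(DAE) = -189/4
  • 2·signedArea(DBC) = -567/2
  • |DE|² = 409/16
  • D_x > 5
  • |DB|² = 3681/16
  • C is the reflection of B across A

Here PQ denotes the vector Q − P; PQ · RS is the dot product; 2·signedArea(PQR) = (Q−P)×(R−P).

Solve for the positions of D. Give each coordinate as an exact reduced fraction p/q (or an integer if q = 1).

D = (6, -21/4)

1. D_x = 6  [2·signedArea(DBC) = -567/2 ∩ 2·signedArea(DAE) = -189/4]
2. D_y = -21/4  [2·signedArea(DBC) = -567/2 ∩ 2·signedArea(DAE) = -189/4]
   → D = (6, -21/4)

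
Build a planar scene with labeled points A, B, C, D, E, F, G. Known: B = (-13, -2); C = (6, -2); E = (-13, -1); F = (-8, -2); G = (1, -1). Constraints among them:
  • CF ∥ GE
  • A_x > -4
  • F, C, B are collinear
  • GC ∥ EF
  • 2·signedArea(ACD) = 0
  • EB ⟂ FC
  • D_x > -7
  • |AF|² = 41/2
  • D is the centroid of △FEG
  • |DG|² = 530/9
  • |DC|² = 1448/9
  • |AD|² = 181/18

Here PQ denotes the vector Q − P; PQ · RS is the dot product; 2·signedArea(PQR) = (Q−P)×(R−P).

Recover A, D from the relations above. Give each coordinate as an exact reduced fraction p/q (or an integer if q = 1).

A = (-7/2, -3/2)
D = (-20/3, -4/3)

1. D_x = -20/3  [D is the centroid of △FEG]
2. D_y = -4/3  [D is the centroid of △FEG]
   → D = (-20/3, -4/3)
3. A_x = -7/2  [line -2/3·x + -38/3·y + -64/3 = 0 ∩ |AF|² = 41/2]
4. A_y = -3/2  [line -2/3·x + -38/3·y + -64/3 = 0 ∩ |AF|² = 41/2]
   → A = (-7/2, -3/2)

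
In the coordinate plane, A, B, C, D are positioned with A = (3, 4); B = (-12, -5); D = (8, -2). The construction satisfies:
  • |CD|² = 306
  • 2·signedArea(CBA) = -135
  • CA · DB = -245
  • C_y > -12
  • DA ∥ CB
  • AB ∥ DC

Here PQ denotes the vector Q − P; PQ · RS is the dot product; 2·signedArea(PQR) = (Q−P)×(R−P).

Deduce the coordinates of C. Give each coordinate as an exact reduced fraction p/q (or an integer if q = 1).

1. C_x = -7  [DA ∥ CB ∩ AB ∥ DC]
2. C_y = -11  [DA ∥ CB ∩ AB ∥ DC]
   → C = (-7, -11)

C = (-7, -11)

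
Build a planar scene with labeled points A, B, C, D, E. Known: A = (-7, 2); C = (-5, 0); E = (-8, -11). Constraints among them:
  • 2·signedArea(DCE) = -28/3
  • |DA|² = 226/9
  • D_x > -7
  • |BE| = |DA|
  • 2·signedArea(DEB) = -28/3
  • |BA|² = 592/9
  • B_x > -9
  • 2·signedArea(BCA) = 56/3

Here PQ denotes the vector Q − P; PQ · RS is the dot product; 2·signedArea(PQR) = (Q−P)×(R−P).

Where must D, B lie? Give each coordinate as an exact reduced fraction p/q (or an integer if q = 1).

B = (-25/3, -6)
D = (-20/3, -3)

1. B_x = -25/3  [line -2·x + -2·y + -86/3 = 0 ∩ |BA|² = 592/9]
2. B_y = -6  [line -2·x + -2·y + -86/3 = 0 ∩ |BA|² = 592/9]
   → B = (-25/3, -6)
3. D_x = -20/3  [2·signedArea(DCE) = -28/3 ∩ 2·signedArea(DEB) = -28/3]
4. D_y = -3  [2·signedArea(DCE) = -28/3 ∩ 2·signedArea(DEB) = -28/3]
   → D = (-20/3, -3)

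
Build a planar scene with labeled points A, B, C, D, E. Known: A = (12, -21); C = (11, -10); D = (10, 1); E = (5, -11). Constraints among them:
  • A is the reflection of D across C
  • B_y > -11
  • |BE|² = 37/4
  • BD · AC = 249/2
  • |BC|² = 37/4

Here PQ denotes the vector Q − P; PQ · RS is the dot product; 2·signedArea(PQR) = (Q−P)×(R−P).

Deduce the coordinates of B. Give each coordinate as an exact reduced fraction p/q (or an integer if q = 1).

1. B_x = 8  [line 1·x + -11·y + -247/2 = 0 ∩ |BE|² = 37/4]
2. B_y = -21/2  [line 1·x + -11·y + -247/2 = 0 ∩ |BE|² = 37/4]
   → B = (8, -21/2)

B = (8, -21/2)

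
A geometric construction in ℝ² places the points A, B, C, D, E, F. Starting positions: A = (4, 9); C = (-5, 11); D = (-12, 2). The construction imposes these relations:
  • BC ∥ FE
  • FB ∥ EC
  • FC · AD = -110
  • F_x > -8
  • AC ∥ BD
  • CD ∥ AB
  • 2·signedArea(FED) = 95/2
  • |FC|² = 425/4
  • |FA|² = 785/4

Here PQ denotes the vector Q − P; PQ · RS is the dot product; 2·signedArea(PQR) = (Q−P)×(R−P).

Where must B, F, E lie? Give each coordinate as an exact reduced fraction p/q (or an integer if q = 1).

1. B_x = -3  [AC ∥ BD ∩ CD ∥ AB]
2. B_y = 0  [AC ∥ BD ∩ CD ∥ AB]
   → B = (-3, 0)
3. F_x = -15/2  [line 16·x + 7·y + 113 = 0 ∩ |FA|² = 785/4]
4. F_y = 1  [line 16·x + 7·y + 113 = 0 ∩ |FA|² = 785/4]
   → F = (-15/2, 1)
5. E_x = -19/2  [2·signedArea(FED) = 95/2 ∩ BC ∥ FE]
6. E_y = 12  [2·signedArea(FED) = 95/2 ∩ BC ∥ FE]
   → E = (-19/2, 12)

B = (-3, 0)
E = (-19/2, 12)
F = (-15/2, 1)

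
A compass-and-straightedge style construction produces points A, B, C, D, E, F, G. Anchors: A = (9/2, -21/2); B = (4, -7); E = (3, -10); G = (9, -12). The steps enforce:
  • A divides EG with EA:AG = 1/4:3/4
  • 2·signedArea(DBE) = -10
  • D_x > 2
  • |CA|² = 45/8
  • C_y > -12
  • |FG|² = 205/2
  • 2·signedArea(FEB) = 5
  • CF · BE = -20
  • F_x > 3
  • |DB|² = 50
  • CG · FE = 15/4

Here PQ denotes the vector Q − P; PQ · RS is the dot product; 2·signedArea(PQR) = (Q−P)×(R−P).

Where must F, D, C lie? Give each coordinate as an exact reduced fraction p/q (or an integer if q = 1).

1. F_x = 7/2  [line -3·x + 1·y + 14 = 0 ∩ |FG|² = 205/2]
2. F_y = -7/2  [line -3·x + 1·y + 14 = 0 ∩ |FG|² = 205/2]
   → F = (7/2, -7/2)
3. D_x = 3  [line 3·x + -1·y + -9 = 0 ∩ |DB|² = 50]
4. D_y = 0  [line 3·x + -1·y + -9 = 0 ∩ |DB|² = 50]
   → D = (3, 0)
5. C_x = 27/4  [CF · BE = -20 ∩ CG · FE = 15/4]
6. C_y = -45/4  [CF · BE = -20 ∩ CG · FE = 15/4]
   → C = (27/4, -45/4)

C = (27/4, -45/4)
D = (3, 0)
F = (7/2, -7/2)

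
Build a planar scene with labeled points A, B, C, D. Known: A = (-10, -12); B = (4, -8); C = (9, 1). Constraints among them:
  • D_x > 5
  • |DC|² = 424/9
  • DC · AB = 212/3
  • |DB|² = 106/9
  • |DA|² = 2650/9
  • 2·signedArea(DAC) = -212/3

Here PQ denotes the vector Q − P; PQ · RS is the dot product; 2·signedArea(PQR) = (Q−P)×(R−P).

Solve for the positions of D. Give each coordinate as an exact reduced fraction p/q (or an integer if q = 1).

1. D_x = 17/3  [DC · AB = 212/3 ∩ 2·signedArea(DAC) = -212/3]
2. D_y = -5  [DC · AB = 212/3 ∩ 2·signedArea(DAC) = -212/3]
   → D = (17/3, -5)

D = (17/3, -5)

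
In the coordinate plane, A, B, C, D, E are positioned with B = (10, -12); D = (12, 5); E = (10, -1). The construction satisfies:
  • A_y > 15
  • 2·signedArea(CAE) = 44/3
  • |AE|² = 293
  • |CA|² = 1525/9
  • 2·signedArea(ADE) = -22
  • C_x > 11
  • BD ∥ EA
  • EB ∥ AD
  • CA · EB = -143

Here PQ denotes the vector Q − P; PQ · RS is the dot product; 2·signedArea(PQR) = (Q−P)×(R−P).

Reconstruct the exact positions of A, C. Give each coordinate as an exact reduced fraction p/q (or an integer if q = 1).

1. A_x = 12  [EB ∥ AD ∩ BD ∥ EA]
2. A_y = 16  [EB ∥ AD ∩ BD ∥ EA]
   → A = (12, 16)
3. C_x = 34/3  [2·signedArea(CAE) = 44/3 ∩ CA · EB = -143]
4. C_y = 3  [2·signedArea(CAE) = 44/3 ∩ CA · EB = -143]
   → C = (34/3, 3)

A = (12, 16)
C = (34/3, 3)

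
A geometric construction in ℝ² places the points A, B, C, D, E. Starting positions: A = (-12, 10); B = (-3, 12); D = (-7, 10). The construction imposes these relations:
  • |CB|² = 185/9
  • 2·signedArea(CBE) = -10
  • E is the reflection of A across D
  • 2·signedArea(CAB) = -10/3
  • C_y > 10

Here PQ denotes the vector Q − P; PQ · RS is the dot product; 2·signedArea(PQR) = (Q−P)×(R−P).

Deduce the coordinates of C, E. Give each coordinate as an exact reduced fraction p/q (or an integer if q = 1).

1. E_x = -2  [E is the reflection of A across D]
2. E_y = 10  [E is the reflection of A across D]
   → E = (-2, 10)
3. C_x = -22/3  [2·signedArea(CAB) = -10/3 ∩ 2·signedArea(CBE) = -10]
4. C_y = 32/3  [2·signedArea(CAB) = -10/3 ∩ 2·signedArea(CBE) = -10]
   → C = (-22/3, 32/3)

C = (-22/3, 32/3)
E = (-2, 10)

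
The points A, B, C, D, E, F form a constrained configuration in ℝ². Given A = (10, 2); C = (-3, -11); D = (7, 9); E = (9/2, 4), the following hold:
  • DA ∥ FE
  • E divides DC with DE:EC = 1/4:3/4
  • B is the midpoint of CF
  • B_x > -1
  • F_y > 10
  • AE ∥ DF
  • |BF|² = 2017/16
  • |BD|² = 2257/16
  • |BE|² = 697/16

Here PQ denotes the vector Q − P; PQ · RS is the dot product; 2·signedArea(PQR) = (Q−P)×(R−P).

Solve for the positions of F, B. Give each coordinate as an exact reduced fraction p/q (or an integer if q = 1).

1. F_x = 3/2  [DA ∥ FE ∩ AE ∥ DF]
2. F_y = 11  [DA ∥ FE ∩ AE ∥ DF]
   → F = (3/2, 11)
3. B_x = -3/4  [B is the midpoint of CF]
4. B_y = 0  [B is the midpoint of CF]
   → B = (-3/4, 0)

B = (-3/4, 0)
F = (3/2, 11)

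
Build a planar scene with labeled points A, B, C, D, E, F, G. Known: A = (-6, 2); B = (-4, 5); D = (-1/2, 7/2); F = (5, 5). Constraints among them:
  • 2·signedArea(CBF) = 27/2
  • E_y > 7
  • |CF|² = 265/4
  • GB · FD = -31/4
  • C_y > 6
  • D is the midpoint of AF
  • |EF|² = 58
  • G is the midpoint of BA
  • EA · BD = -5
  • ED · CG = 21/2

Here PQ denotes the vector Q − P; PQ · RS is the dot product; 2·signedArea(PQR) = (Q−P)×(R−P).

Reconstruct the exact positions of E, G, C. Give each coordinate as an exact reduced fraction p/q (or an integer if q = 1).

1. E_x = -2  [line -7/2·x + 3/2·y + -19 = 0 ∩ |EF|² = 58]
2. E_y = 8  [line -7/2·x + 3/2·y + -19 = 0 ∩ |EF|² = 58]
   → E = (-2, 8)
3. G_x = -5  [G is the midpoint of BA]
4. G_y = 7/2  [G is the midpoint of BA]
   → G = (-5, 7/2)
5. C_x = -3  [2·signedArea(CBF) = 27/2 ∩ ED · CG = 21/2]
6. C_y = 13/2  [2·signedArea(CBF) = 27/2 ∩ ED · CG = 21/2]
   → C = (-3, 13/2)

C = (-3, 13/2)
E = (-2, 8)
G = (-5, 7/2)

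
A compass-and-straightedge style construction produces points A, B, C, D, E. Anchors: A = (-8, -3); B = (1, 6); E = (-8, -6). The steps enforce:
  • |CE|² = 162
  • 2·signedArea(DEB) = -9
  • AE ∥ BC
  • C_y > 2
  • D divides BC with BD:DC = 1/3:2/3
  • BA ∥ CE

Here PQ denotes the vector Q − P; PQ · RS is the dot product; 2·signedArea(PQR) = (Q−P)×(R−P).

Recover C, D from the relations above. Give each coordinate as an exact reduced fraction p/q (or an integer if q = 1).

C = (1, 3)
D = (1, 5)

1. C_x = 1  [BA ∥ CE ∩ AE ∥ BC]
2. C_y = 3  [BA ∥ CE ∩ AE ∥ BC]
   → C = (1, 3)
3. D_x = 1  [D divides BC with BD:DC = 1/3:2/3]
4. D_y = 5  [D divides BC with BD:DC = 1/3:2/3]
   → D = (1, 5)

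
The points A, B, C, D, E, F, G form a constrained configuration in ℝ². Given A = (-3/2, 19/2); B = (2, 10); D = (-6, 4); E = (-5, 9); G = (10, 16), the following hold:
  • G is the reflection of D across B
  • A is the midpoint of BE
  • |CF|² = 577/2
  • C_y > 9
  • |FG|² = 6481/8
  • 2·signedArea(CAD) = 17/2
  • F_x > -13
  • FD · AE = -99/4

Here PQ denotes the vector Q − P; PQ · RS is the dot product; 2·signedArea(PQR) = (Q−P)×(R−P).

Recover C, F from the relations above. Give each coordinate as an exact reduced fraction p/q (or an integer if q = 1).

C = (1/4, 39/4)
F = (-49/4, -7/4)

1. F_x = -49/4  [line 7/2·x + 1/2·y + 175/4 = 0 ∩ |FG|² = 6481/8]
2. F_y = -7/4  [line 7/2·x + 1/2·y + 175/4 = 0 ∩ |FG|² = 6481/8]
   → F = (-49/4, -7/4)
3. C_x = 1/4  [line 11/2·x + -9/2·y + 85/2 = 0 ∩ |CF|² = 577/2]
4. C_y = 39/4  [line 11/2·x + -9/2·y + 85/2 = 0 ∩ |CF|² = 577/2]
   → C = (1/4, 39/4)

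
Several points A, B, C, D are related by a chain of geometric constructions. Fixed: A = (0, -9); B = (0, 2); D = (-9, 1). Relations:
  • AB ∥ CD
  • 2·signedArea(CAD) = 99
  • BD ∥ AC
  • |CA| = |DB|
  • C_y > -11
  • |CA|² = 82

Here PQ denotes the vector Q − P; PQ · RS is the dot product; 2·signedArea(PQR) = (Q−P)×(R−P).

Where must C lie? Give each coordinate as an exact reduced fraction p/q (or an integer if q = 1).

C = (-9, -10)

1. C_x = -9  [AB ∥ CD ∩ BD ∥ AC]
2. C_y = -10  [AB ∥ CD ∩ BD ∥ AC]
   → C = (-9, -10)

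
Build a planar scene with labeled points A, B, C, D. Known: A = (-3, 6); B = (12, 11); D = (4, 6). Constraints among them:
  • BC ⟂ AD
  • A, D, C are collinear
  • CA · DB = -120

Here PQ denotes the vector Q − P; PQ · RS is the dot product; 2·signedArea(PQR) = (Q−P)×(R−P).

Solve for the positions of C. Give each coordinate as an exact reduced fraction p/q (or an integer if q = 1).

1. C_x = 12  [A, D, C are collinear ∩ BC ⟂ AD]
2. C_y = 6  [A, D, C are collinear ∩ BC ⟂ AD]
   → C = (12, 6)

C = (12, 6)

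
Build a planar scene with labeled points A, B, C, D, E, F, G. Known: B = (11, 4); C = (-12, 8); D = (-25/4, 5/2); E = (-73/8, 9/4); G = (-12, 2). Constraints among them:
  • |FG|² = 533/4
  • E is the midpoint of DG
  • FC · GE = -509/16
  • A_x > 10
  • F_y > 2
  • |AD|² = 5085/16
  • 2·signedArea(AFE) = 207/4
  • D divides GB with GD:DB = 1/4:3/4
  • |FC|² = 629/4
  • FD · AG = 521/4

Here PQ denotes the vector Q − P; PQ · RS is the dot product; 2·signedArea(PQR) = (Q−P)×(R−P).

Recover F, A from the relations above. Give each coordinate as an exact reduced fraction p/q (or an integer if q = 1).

A = (11, -2)
F = (-1/2, 3)

1. F_x = -1/2  [line -23/8·x + -1/4·y + -11/16 = 0 ∩ |FG|² = 533/4]
2. F_y = 3  [line -23/8·x + -1/4·y + -11/16 = 0 ∩ |FG|² = 533/4]
   → F = (-1/2, 3)
3. A_x = 11  [FD · AG = 521/4 ∩ 2·signedArea(AFE) = 207/4]
4. A_y = -2  [FD · AG = 521/4 ∩ 2·signedArea(AFE) = 207/4]
   → A = (11, -2)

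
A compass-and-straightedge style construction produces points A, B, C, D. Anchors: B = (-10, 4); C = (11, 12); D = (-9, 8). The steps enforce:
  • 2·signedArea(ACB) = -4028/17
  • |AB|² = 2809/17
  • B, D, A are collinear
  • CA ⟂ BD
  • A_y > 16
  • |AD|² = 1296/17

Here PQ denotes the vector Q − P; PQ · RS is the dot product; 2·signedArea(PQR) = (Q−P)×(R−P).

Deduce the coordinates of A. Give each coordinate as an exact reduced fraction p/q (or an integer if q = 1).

A = (-117/17, 280/17)

1. A_x = -117/17  [B, D, A are collinear ∩ CA ⟂ BD]
2. A_y = 280/17  [B, D, A are collinear ∩ CA ⟂ BD]
   → A = (-117/17, 280/17)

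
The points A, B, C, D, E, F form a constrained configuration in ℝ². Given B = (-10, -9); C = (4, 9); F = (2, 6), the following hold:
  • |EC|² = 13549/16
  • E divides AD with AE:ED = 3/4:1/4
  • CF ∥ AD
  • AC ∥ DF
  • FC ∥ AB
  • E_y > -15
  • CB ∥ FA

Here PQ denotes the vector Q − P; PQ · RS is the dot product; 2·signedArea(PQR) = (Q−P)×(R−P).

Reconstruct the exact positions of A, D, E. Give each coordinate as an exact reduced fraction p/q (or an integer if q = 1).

A = (-12, -12)
D = (-14, -15)
E = (-27/2, -57/4)

1. A_x = -12  [FC ∥ AB ∩ CB ∥ FA]
2. A_y = -12  [FC ∥ AB ∩ CB ∥ FA]
   → A = (-12, -12)
3. D_x = -14  [AC ∥ DF ∩ CF ∥ AD]
4. D_y = -15  [AC ∥ DF ∩ CF ∥ AD]
   → D = (-14, -15)
5. E_x = -27/2  [E divides AD with AE:ED = 3/4:1/4]
6. E_y = -57/4  [E divides AD with AE:ED = 3/4:1/4]
   → E = (-27/2, -57/4)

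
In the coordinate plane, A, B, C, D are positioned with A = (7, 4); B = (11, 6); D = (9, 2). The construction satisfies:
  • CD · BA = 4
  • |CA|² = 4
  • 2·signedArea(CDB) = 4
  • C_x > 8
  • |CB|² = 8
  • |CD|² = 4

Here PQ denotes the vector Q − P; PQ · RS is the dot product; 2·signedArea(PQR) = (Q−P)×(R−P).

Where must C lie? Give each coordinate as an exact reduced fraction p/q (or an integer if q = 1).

C = (9, 4)

1. C_x = 9  [2·signedArea(CDB) = 4 ∩ CD · BA = 4]
2. C_y = 4  [2·signedArea(CDB) = 4 ∩ CD · BA = 4]
   → C = (9, 4)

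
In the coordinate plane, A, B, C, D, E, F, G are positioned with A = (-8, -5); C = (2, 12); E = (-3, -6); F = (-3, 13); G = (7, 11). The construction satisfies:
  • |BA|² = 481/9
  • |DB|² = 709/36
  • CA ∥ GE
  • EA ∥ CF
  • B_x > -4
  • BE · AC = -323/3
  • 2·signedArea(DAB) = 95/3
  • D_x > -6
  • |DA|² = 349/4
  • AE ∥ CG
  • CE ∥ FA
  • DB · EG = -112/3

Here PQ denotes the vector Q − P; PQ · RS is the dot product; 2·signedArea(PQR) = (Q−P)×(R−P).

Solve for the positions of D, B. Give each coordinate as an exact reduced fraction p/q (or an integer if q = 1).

B = (-3, 1/3)
D = (-11/2, 4)

1. B_x = -3  [line -10·x + -17·y + -73/3 = 0 ∩ |BA|² = 481/9]
2. B_y = 1/3  [line -10·x + -17·y + -73/3 = 0 ∩ |BA|² = 481/9]
   → B = (-3, 1/3)
3. D_x = -11/2  [2·signedArea(DAB) = 95/3 ∩ DB · EG = -112/3]
4. D_y = 4  [2·signedArea(DAB) = 95/3 ∩ DB · EG = -112/3]
   → D = (-11/2, 4)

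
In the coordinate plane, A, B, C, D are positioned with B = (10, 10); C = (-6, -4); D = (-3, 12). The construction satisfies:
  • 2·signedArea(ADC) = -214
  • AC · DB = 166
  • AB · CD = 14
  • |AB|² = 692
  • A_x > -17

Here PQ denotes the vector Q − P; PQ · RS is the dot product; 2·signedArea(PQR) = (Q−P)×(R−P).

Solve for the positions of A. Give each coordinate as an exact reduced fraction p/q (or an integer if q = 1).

A = (-16, 14)

1. A_x = -16  [AB · CD = 14 ∩ 2·signedArea(ADC) = -214]
2. A_y = 14  [AB · CD = 14 ∩ 2·signedArea(ADC) = -214]
   → A = (-16, 14)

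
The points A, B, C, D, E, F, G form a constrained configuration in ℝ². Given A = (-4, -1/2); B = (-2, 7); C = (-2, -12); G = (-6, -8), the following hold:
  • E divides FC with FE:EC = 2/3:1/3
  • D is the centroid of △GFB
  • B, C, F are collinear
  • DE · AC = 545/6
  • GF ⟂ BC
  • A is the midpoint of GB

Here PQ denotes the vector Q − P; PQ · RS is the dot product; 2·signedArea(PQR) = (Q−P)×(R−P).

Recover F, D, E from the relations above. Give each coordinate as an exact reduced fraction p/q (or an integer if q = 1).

D = (-10/3, -3)
E = (-2, -32/3)
F = (-2, -8)

1. F_x = -2  [B, C, F are collinear ∩ GF ⟂ BC]
2. F_y = -8  [B, C, F are collinear ∩ GF ⟂ BC]
   → F = (-2, -8)
3. D_x = -10/3  [D is the centroid of △GFB]
4. D_y = -3  [D is the centroid of △GFB]
   → D = (-10/3, -3)
5. E_x = -2  [E divides FC with FE:EC = 2/3:1/3]
6. E_y = -32/3  [E divides FC with FE:EC = 2/3:1/3]
   → E = (-2, -32/3)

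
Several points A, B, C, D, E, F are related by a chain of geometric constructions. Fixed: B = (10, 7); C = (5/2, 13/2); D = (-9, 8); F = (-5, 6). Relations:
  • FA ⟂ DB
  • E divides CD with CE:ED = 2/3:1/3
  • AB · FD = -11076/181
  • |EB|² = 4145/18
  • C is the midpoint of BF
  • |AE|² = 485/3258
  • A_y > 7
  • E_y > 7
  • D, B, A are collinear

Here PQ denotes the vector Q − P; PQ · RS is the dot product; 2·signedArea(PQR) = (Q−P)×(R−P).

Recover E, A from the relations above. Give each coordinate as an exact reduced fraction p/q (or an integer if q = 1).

1. E_x = -31/6  [E divides CD with CE:ED = 2/3:1/3]
2. E_y = 15/2  [E divides CD with CE:ED = 2/3:1/3]
   → E = (-31/6, 15/2)
3. A_x = -888/181  [D, B, A are collinear ∩ FA ⟂ DB]
4. A_y = 1409/181  [D, B, A are collinear ∩ FA ⟂ DB]
   → A = (-888/181, 1409/181)

A = (-888/181, 1409/181)
E = (-31/6, 15/2)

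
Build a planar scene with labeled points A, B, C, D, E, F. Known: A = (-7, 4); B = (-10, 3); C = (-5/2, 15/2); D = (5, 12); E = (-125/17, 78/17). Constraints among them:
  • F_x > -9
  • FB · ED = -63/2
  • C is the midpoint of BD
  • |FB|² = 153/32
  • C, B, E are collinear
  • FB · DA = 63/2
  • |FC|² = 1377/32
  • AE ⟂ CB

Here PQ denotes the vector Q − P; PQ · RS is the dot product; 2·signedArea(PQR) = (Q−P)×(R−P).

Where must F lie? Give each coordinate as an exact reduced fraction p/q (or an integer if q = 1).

F = (-65/8, 33/8)

1. F_x = -65/8  [FB · ED = -63/2 ∩ FB · DA = 63/2]
2. F_y = 33/8  [FB · ED = -63/2 ∩ FB · DA = 63/2]
   → F = (-65/8, 33/8)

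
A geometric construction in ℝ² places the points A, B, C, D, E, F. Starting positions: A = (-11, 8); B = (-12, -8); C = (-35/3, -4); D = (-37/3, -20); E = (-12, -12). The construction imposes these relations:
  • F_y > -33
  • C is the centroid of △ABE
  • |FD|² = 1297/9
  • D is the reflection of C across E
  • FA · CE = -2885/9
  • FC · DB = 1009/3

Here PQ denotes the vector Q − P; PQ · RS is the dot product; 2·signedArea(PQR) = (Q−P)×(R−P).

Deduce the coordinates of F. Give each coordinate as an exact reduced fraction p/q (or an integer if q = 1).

1. F_x = -38/3  [FA · CE = -2885/9 ∩ FC · DB = 1009/3]
2. F_y = -32  [FA · CE = -2885/9 ∩ FC · DB = 1009/3]
   → F = (-38/3, -32)

F = (-38/3, -32)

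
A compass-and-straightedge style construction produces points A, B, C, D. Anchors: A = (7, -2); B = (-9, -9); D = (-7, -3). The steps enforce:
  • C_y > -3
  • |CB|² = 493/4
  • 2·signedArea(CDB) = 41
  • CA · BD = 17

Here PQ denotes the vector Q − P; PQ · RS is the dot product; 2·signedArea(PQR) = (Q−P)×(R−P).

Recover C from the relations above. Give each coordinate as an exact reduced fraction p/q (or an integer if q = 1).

1. C_x = 0  [2·signedArea(CDB) = 41 ∩ CA · BD = 17]
2. C_y = -5/2  [2·signedArea(CDB) = 41 ∩ CA · BD = 17]
   → C = (0, -5/2)

C = (0, -5/2)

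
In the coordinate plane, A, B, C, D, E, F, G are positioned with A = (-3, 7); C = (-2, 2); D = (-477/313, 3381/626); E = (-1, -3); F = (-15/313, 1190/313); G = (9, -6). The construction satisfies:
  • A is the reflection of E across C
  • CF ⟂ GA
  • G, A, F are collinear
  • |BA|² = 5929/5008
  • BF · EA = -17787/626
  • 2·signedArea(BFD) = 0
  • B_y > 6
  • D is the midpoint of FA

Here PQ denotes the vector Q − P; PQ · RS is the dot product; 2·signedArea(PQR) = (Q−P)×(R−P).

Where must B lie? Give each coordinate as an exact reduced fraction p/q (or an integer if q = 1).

1. B_x = -708/313  [2·signedArea(BFD) = 0 ∩ BF · EA = -17787/626]
2. B_y = 7763/1252  [2·signedArea(BFD) = 0 ∩ BF · EA = -17787/626]
   → B = (-708/313, 7763/1252)

B = (-708/313, 7763/1252)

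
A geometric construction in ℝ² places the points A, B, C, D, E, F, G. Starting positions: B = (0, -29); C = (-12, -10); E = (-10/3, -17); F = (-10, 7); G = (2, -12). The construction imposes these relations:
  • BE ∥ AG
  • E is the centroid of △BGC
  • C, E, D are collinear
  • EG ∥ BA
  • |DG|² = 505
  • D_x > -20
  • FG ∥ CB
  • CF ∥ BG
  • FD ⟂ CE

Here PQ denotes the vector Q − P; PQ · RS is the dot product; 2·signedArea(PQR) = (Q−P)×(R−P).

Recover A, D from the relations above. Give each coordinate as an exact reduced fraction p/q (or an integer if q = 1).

A = (16/3, -24)
D = (-21334/1117, -4765/1117)

1. A_x = 16/3  [BE ∥ AG ∩ EG ∥ BA]
2. A_y = -24  [BE ∥ AG ∩ EG ∥ BA]
   → A = (16/3, -24)
3. D_x = -21334/1117  [C, E, D are collinear ∩ FD ⟂ CE]
4. D_y = -4765/1117  [C, E, D are collinear ∩ FD ⟂ CE]
   → D = (-21334/1117, -4765/1117)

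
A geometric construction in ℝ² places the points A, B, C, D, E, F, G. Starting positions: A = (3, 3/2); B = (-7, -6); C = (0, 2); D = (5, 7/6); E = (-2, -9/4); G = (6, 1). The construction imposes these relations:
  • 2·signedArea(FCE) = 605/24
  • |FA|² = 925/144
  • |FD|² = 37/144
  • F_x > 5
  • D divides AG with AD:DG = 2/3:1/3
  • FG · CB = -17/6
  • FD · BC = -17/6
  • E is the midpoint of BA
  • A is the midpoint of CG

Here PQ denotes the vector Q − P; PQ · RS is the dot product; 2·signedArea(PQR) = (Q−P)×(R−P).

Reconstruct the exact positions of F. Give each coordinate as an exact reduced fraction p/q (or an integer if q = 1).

1. F_x = 11/2  [FD · BC = -17/6 ∩ 2·signedArea(FCE) = 605/24]
2. F_y = 13/12  [FD · BC = -17/6 ∩ 2·signedArea(FCE) = 605/24]
   → F = (11/2, 13/12)

F = (11/2, 13/12)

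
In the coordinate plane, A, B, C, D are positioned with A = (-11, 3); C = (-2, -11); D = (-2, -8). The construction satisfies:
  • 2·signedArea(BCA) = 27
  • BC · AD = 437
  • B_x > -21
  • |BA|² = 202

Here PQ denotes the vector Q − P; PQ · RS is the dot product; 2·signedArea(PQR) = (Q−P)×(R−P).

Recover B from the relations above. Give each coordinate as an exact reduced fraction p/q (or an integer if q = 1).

1. B_x = -20  [BC · AD = 437 ∩ 2·signedArea(BCA) = 27]
2. B_y = 14  [BC · AD = 437 ∩ 2·signedArea(BCA) = 27]
   → B = (-20, 14)

B = (-20, 14)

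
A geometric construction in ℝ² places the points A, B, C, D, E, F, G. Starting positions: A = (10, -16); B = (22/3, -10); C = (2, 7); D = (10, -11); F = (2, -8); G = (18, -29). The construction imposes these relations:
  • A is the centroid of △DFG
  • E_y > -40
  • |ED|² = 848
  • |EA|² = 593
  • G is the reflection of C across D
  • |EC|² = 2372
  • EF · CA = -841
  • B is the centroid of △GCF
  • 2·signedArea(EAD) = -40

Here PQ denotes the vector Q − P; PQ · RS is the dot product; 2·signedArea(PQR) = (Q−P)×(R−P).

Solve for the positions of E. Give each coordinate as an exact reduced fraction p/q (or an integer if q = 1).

1. E_x = 18  [EF · CA = -841 ∩ 2·signedArea(EAD) = -40]
2. E_y = -39  [EF · CA = -841 ∩ 2·signedArea(EAD) = -40]
   → E = (18, -39)

E = (18, -39)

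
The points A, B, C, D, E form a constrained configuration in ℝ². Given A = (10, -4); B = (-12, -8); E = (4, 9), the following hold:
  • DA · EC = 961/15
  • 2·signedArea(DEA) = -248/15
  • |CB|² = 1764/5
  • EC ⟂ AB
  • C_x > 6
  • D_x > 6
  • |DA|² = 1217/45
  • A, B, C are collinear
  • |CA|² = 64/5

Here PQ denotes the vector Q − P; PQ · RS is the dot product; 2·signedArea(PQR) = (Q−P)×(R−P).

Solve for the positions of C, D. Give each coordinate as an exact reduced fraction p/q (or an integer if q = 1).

C = (162/25, -116/25)
D = (512/75, 3/25)

1. C_x = 162/25  [A, B, C are collinear ∩ EC ⟂ AB]
2. C_y = -116/25  [A, B, C are collinear ∩ EC ⟂ AB]
   → C = (162/25, -116/25)
3. D_x = 512/75  [2·signedArea(DEA) = -248/15 ∩ DA · EC = 961/15]
4. D_y = 3/25  [2·signedArea(DEA) = -248/15 ∩ DA · EC = 961/15]
   → D = (512/75, 3/25)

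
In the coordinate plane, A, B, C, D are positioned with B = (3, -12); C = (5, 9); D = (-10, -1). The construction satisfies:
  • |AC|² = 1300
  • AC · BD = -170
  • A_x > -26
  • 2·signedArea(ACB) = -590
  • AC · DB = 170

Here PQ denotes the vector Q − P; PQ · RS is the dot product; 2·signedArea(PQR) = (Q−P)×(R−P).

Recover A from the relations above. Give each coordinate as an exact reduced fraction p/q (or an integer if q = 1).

A = (-25, -11)

1. A_x = -25  [AC · BD = -170 ∩ 2·signedArea(ACB) = -590]
2. A_y = -11  [AC · BD = -170 ∩ 2·signedArea(ACB) = -590]
   → A = (-25, -11)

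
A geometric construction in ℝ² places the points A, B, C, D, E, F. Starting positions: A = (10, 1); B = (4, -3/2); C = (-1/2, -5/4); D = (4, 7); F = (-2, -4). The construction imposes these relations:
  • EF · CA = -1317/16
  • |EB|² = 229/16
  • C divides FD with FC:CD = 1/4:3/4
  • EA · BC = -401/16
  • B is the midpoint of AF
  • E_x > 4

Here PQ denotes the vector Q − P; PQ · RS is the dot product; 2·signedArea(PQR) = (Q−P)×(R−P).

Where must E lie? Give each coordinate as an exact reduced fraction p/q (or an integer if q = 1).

E = (9/2, 9/4)

1. E_x = 9/2  [EF · CA = -1317/16 ∩ EA · BC = -401/16]
2. E_y = 9/4  [EF · CA = -1317/16 ∩ EA · BC = -401/16]
   → E = (9/2, 9/4)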